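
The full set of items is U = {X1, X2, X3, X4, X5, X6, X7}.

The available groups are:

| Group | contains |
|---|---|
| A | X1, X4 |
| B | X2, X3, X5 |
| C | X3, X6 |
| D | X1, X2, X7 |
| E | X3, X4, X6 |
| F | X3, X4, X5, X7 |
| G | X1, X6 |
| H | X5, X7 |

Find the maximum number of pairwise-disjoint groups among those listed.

3

A, C, H are pairwise disjoint (A={X1,X4}; C={X3,X6}; H={X5,X7}).
Every remaining group overlaps one of these, and no 4 of the listed groups are pairwise disjoint, so 3 is the maximum.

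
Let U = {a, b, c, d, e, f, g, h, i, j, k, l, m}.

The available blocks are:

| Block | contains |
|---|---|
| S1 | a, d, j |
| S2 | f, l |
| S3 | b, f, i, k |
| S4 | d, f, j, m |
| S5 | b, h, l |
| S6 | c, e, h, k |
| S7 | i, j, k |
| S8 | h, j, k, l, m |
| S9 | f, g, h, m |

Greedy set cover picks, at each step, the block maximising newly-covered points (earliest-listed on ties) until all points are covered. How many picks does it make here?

5

Greedy: pick S8 (covers 5 new) → pick S3 (covers 3 new) → pick S1 (covers 2 new) → pick S6 (covers 2 new) → pick S9 (covers 1 new). Total picks: 5.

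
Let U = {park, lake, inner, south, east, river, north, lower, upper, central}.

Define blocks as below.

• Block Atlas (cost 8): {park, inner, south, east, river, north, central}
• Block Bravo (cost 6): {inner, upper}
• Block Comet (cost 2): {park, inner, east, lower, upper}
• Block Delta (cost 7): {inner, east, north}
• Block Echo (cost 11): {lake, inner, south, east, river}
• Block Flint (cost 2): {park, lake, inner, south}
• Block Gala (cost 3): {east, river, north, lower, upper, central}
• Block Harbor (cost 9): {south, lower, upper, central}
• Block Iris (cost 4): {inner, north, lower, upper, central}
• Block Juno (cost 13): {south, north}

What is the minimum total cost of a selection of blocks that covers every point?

5

Flint, Gala together cover every point (Flint ∪ Gala = {park, lake, inner, south, east, river, north, lower, upper, central}); total cost 2 + 3 = 5.
The greedy pick Comet, Flint, Gala costs 7; no covering selection beats 5.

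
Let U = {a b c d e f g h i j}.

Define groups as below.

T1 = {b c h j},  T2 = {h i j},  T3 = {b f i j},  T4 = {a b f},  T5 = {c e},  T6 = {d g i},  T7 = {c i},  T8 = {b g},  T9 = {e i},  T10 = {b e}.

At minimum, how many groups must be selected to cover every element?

T1 and T4 and T6 and T10 together: T1 ∪ T4 ∪ T6 ∪ T10 = {a, b, c, d, e, f, g, h, i, j} — every element is covered.
Only T4 contains a, so T4 is forced; the remaining 7 elements need at least 3 more groups (each remaining group adds at most 3) — so at least 4 groups are needed, and 4 is optimal.

4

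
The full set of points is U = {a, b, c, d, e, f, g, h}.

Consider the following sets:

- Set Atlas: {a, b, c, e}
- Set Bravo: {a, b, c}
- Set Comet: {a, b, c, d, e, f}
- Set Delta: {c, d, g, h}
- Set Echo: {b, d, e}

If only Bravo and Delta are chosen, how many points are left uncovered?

2

Union of Bravo, Delta = {a, b, c, d, g, h}.
Not covered: e, f — 2 points.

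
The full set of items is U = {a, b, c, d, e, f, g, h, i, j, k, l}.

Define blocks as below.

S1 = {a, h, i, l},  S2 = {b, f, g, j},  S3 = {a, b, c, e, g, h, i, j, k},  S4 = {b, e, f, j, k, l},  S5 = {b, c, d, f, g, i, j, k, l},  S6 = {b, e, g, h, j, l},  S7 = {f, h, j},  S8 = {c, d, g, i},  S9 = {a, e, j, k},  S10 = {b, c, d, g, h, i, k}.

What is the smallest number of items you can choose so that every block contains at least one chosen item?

The 2 items {i, j} hit every block.
The blocks S1, S2 are pairwise disjoint, so any hitting set needs a separate item for each — at least 2. Hence 2 is optimal.

2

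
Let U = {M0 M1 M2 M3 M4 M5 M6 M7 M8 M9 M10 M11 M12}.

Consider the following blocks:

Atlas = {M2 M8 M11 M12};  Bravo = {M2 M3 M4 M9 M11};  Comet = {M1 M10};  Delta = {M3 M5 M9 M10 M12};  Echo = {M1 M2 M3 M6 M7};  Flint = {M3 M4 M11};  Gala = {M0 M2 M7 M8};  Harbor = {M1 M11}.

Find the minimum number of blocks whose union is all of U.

Take {Bravo, Delta, Echo, Gala}. Their union is {M0, M1, M2, M3, M4, M5, M6, M7, M8, M9, M10, M11, M12}, which is all 13 points.
No 3 of the 8 blocks cover everything (all 56 combinations miss at least one point), so 4 is optimal.

4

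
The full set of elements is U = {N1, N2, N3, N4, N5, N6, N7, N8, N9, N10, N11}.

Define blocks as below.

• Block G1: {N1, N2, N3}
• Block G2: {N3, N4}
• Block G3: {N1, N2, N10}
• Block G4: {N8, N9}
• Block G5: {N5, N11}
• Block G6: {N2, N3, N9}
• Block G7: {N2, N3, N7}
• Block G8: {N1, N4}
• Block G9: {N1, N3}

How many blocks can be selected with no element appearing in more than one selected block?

G4, G5, G7, G8 are pairwise disjoint (G4={N8,N9}; G5={N5,N11}; G7={N2,N3,N7}; G8={N1,N4}).
Every remaining block overlaps one of these, and no 5 of the listed blocks are pairwise disjoint, so 4 is the maximum.

4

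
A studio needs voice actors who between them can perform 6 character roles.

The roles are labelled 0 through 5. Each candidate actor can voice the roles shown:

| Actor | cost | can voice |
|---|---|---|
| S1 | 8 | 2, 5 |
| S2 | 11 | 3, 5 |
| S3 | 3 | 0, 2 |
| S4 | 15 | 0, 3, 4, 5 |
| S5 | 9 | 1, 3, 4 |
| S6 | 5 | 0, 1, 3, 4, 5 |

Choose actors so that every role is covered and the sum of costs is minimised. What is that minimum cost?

S3, S6 together cover every role (S3 ∪ S6 = {0, 1, 2, 3, 4, 5}); total cost 3 + 5 = 8.
No covering selection has total cost below 8.

8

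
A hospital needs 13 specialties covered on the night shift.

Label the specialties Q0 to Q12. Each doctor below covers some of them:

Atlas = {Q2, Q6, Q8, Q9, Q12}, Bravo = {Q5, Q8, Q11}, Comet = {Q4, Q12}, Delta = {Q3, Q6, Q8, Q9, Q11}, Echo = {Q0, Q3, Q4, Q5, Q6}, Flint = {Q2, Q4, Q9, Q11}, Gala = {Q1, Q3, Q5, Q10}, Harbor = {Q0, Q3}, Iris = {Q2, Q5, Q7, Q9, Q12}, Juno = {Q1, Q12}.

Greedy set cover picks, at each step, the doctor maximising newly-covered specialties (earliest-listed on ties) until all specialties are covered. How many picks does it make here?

5

Greedy: pick Atlas (covers 5 new) → pick Echo (covers 4 new) → pick Gala (covers 2 new) → pick Bravo (covers 1 new) → pick Iris (covers 1 new). Total picks: 5.
(The true minimum cover uses only 4 doctors, so greedy is not optimal here.)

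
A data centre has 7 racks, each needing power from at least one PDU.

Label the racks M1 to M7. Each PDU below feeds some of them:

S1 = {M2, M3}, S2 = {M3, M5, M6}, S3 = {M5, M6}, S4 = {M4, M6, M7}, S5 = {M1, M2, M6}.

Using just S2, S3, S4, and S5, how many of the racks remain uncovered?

Union of S2, S3, S4, S5 = {M1, M2, M3, M4, M5, M6, M7} — that's every rack, so 0 are uncovered.

0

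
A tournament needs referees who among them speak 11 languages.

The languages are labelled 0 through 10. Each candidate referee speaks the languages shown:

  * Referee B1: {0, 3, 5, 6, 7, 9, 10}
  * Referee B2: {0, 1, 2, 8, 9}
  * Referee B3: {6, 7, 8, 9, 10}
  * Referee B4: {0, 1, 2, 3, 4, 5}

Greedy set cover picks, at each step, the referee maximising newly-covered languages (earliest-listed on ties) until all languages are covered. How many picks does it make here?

Greedy: pick B1 (covers 7 new) → pick B2 (covers 3 new) → pick B4 (covers 1 new). Total picks: 3.
(The true minimum cover uses only 2 referees, so greedy is not optimal here.)

3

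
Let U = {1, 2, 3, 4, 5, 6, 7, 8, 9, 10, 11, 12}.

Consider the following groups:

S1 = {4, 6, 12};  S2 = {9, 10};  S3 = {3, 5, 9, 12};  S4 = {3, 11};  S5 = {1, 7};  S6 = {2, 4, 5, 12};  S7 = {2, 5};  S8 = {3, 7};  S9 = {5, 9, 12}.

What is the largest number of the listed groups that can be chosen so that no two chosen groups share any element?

S1, S2, S4, S5, S7 are pairwise disjoint (S1={4,6,12}; S2={9,10}; S4={3,11}; S5={1,7}; S7={2,5}).
Every remaining group overlaps one of these, and no 6 of the listed groups are pairwise disjoint, so 5 is the maximum.

5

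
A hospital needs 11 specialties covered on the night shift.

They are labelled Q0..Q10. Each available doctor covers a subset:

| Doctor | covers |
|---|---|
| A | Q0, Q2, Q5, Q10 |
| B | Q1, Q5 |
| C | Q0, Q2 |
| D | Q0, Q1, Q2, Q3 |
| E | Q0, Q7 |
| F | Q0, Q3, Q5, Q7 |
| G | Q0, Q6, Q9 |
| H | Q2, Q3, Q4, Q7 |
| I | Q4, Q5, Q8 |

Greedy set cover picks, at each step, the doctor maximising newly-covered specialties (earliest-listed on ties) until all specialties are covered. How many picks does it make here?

Greedy: pick A (covers 4 new) → pick H (covers 3 new) → pick G (covers 2 new) → pick B (covers 1 new) → pick I (covers 1 new). Total picks: 5.

5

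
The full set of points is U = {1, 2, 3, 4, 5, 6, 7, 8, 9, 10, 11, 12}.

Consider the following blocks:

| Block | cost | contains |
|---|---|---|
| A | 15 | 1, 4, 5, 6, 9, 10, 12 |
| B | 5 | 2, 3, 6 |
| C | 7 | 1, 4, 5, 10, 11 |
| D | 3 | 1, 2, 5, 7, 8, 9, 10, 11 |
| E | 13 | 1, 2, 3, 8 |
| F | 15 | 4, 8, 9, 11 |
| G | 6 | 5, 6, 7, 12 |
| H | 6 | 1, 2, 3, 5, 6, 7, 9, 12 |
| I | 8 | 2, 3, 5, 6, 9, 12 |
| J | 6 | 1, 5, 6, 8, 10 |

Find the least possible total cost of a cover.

16

C, D, H together cover every point (C ∪ D ∪ H = {1, 2, 3, 4, 5, 6, 7, 8, 9, 10, 11, 12}); total cost 7 + 3 + 6 = 16.
No covering selection has total cost below 16.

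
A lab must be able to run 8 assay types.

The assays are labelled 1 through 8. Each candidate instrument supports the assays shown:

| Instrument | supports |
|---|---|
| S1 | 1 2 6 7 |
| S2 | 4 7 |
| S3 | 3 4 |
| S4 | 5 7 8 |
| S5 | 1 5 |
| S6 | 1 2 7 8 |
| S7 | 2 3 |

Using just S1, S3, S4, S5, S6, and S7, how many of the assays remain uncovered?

0

Union of S1, S3, S4, S5, S6, S7 = {1, 2, 3, 4, 5, 6, 7, 8} — that's every assay, so 0 are uncovered.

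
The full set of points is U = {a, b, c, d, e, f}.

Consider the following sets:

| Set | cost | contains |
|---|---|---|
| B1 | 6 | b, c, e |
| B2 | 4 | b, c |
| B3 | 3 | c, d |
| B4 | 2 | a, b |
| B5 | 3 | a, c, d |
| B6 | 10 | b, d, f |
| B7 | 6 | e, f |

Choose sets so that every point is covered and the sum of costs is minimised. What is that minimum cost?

B3, B4, B7 together cover every point (B3 ∪ B4 ∪ B7 = {a, b, c, d, e, f}); total cost 3 + 2 + 6 = 11.
No covering selection has total cost below 11.

11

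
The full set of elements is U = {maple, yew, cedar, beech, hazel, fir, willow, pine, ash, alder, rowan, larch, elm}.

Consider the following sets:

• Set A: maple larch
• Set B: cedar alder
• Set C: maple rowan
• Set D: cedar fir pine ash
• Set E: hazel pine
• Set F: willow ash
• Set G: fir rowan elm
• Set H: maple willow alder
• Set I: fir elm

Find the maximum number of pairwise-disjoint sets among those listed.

B, C, E, F, I are pairwise disjoint (B={cedar,alder}; C={maple,rowan}; E={hazel,pine}; F={willow,ash}; I={fir,elm}).
Every remaining set overlaps one of these, and no 6 of the listed sets are pairwise disjoint, so 5 is the maximum.

5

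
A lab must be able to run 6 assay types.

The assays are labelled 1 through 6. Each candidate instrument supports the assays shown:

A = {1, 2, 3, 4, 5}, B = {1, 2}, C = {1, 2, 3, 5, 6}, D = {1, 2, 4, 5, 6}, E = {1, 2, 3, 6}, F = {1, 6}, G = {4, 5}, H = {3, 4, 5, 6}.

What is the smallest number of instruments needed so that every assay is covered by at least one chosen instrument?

2

E and G together: E ∪ G = {1, 2, 3, 4, 5, 6} — every assay is covered.
No single instrument has all 6 assays (the largest, A, has 5), so 2 is optimal.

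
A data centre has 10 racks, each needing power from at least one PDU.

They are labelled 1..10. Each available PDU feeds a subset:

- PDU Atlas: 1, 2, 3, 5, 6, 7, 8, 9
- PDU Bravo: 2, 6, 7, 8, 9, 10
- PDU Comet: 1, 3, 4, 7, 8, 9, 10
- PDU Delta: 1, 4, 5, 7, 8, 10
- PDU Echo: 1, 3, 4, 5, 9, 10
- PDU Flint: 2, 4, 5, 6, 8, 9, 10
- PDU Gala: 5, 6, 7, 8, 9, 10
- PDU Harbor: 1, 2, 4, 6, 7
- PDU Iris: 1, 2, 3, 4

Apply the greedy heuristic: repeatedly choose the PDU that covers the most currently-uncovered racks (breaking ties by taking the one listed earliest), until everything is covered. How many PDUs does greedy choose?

Greedy: pick Atlas (covers 8 new) → pick Comet (covers 2 new). Total picks: 2.

2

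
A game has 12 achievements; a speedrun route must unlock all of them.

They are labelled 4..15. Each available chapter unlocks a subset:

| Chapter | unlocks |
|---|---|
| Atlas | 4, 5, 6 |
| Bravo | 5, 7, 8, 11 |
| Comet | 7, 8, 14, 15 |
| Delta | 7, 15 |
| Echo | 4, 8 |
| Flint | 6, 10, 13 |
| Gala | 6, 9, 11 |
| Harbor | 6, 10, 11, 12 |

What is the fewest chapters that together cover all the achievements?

5

Atlas and Comet and Flint and Gala and Harbor together: Atlas ∪ Comet ∪ Flint ∪ Gala ∪ Harbor = {4, 5, 6, 7, 8, 9, 10, 11, 12, 13, 14, 15} — every achievement is covered.
No 4 of the 8 chapters cover everything (all 70 combinations miss at least one achievement), so 5 is optimal.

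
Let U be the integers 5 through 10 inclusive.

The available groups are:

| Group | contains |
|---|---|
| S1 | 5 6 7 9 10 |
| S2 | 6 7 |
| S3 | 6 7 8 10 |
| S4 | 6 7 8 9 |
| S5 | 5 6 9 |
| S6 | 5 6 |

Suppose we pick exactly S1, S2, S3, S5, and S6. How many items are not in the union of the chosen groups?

Union of S1, S2, S3, S5, S6 = {5, 6, 7, 8, 9, 10} — that's every item, so 0 are uncovered.

0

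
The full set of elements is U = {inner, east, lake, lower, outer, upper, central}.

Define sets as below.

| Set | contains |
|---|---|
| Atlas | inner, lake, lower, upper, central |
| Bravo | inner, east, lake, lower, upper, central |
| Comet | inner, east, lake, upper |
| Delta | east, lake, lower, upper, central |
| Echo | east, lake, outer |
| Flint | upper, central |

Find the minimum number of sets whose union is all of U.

2

Bravo and Echo cover everything between them: the union {inner, east, lake, lower, outer, upper, central} is all of U.
No single set has all 7 elements (the largest, Bravo, has 6), so 2 is optimal.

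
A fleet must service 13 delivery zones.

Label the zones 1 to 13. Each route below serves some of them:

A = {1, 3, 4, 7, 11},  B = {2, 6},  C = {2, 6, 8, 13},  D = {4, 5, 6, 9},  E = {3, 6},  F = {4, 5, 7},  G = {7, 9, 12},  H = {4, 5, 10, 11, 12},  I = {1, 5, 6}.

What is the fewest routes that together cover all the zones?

Take {A, C, G, H}. Their union is {1, 2, 3, 4, 5, 6, 7, 8, 9, 10, 11, 12, 13}, which is all 13 zones.
No 3 of the 9 routes cover everything (all 84 combinations miss at least one zone), so 4 is optimal.

4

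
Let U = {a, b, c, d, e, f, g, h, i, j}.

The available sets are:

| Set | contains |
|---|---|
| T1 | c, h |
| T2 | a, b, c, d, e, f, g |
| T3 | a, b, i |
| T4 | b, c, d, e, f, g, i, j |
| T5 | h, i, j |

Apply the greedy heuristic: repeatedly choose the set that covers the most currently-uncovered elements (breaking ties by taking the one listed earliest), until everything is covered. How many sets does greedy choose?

Greedy: pick T4 (covers 8 new) → pick T1 (covers 1 new) → pick T2 (covers 1 new). Total picks: 3.
(The true minimum cover uses only 2 sets, so greedy is not optimal here.)

3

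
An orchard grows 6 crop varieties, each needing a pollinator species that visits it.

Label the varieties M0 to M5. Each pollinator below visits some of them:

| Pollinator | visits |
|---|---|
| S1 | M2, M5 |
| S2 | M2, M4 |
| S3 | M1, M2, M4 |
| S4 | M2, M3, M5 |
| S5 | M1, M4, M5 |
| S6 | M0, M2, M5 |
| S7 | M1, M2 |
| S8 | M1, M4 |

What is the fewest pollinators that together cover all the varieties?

S4 and S6 and S8 together: S4 ∪ S6 ∪ S8 = {M0, M1, M2, M3, M4, M5} — every variety is covered.
Only S6 contains M0, so S6 is forced; the remaining 3 varieties need at least 2 more pollinators (each remaining pollinator adds at most 2) — so at least 3 pollinators are needed, and 3 is optimal.

3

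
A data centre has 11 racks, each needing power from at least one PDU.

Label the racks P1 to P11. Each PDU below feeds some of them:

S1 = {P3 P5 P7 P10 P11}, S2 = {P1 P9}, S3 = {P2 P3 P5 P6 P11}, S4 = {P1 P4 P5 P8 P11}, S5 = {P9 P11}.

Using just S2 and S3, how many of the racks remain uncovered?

4

Union of S2, S3 = {P1, P2, P3, P5, P6, P9, P11}.
Not covered: P4, P7, P8, P10 — 4 racks.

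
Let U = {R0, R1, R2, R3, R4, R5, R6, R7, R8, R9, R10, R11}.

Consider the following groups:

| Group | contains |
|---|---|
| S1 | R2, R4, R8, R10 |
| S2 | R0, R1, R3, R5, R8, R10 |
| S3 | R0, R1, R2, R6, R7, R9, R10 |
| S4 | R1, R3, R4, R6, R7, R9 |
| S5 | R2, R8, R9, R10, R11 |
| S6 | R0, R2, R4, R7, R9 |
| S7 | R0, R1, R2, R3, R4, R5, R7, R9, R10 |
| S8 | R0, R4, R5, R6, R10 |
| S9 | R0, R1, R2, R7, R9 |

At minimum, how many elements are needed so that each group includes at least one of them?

The 2 elements {R7, R10} hit every group.
No single element lies in every group, so at least 2 are needed and 2 is optimal.

2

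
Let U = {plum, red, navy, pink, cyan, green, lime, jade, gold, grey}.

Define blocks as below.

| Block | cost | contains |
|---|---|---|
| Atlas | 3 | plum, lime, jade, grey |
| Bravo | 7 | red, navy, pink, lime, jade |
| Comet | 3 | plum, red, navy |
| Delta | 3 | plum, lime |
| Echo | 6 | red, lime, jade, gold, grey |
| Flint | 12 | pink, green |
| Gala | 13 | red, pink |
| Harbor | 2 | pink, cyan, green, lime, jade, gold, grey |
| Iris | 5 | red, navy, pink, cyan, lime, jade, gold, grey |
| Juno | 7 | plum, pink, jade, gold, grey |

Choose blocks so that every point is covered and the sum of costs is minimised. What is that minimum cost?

Comet, Harbor together cover every point (Comet ∪ Harbor = {plum, red, navy, pink, cyan, green, lime, jade, gold, grey}); total cost 3 + 2 = 5.
No covering selection has total cost below 5.

5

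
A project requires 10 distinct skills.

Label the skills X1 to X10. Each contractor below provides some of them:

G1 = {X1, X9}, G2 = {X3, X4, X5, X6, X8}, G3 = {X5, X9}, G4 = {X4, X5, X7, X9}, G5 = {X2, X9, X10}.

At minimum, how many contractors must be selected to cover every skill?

4

Take {G1, G2, G4, G5}. Their union is {X1, X2, X3, X4, X5, X6, X7, X8, X9, X10}, which is all 10 skills.
No 3 of the 5 contractors cover everything (all 10 combinations miss at least one skill), so 4 is optimal.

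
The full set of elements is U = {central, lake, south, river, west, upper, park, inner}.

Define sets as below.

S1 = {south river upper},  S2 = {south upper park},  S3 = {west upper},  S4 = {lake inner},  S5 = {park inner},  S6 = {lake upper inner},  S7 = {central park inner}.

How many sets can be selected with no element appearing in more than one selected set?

2

S3, S5 are pairwise disjoint (S3={west,upper}; S5={park,inner}).
Every remaining set overlaps one of these, and no 3 of the listed sets are pairwise disjoint, so 2 is the maximum.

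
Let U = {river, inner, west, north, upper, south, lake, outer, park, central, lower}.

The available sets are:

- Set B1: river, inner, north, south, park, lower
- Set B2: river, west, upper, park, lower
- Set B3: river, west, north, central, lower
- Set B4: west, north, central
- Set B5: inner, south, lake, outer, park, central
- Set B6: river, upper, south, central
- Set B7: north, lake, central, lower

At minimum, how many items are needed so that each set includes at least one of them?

Take H = {central, lower}. Each listed set contains at least one of these, so H is a hitting set of size 2.
No single item lies in every set, so at least 2 are needed and 2 is optimal.

2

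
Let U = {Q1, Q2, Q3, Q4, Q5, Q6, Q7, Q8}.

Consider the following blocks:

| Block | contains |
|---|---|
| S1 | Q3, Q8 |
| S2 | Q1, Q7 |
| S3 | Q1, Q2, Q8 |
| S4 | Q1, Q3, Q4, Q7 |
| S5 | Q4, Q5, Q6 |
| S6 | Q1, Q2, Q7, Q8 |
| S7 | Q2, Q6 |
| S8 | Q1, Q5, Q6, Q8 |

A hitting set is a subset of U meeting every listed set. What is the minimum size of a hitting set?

3

Take H = {Q1, Q3, Q6}. Each listed block contains at least one of these, so H is a hitting set of size 3.
The blocks S1, S2, S7 are pairwise disjoint, so any hitting set needs a separate element for each — at least 3. Hence 3 is optimal.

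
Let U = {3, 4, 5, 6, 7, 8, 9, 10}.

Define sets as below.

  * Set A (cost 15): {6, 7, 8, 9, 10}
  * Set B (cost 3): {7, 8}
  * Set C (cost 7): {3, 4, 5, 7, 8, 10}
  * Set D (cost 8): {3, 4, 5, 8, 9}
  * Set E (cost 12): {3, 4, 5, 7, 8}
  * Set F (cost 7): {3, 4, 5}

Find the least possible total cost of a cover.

A, F together cover every element (A ∪ F = {3, 4, 5, 6, 7, 8, 9, 10}); total cost 15 + 7 = 22.
No covering selection has total cost below 22.

22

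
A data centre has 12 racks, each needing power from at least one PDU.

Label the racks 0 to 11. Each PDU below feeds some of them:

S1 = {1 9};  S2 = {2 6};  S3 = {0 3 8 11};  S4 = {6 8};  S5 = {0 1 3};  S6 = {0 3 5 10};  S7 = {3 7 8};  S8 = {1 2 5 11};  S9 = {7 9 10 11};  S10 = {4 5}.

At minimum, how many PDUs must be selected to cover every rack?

5

S4 and S6 and S8 and S9 and S10 together: S4 ∪ S6 ∪ S8 ∪ S9 ∪ S10 = {0, 1, 2, 3, 4, 5, 6, 7, 8, 9, 10, 11} — every rack is covered.
No 4 of the 10 PDUs cover everything (all 210 combinations miss at least one rack), so 5 is optimal.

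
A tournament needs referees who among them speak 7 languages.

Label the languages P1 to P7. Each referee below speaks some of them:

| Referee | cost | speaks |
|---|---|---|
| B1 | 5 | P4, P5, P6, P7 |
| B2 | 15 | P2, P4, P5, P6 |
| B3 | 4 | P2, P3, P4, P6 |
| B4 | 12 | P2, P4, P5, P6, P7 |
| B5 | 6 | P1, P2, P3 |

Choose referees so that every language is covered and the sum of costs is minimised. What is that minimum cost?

B1, B5 together cover every language (B1 ∪ B5 = {P1, P2, P3, P4, P5, P6, P7}); total cost 5 + 6 = 11.
The greedy pick B3, B1, B5 costs 15; no covering selection beats 11.

11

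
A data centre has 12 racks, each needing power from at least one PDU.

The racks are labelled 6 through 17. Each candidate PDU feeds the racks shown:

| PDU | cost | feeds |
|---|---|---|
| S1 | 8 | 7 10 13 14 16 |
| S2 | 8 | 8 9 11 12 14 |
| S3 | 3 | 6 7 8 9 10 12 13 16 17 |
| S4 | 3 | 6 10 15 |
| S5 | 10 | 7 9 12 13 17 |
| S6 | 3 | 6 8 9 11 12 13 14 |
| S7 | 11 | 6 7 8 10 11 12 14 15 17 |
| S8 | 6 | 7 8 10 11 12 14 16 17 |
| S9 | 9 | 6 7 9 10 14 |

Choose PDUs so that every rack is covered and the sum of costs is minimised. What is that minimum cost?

9

S3, S4, S6 together cover every rack (S3 ∪ S4 ∪ S6 = {6, 7, 8, 9, 10, 11, 12, 13, 14, 15, 16, 17}); total cost 3 + 3 + 3 = 9.
No covering selection has total cost below 9.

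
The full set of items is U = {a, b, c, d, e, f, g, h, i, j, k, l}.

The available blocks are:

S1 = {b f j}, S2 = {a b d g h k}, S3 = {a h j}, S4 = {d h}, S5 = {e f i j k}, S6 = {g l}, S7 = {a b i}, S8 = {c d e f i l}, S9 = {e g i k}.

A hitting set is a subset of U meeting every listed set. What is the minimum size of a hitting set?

4

The 4 items {b, f, g, h} hit every block.
No choice of 3 items meets every block, so 4 is the minimum.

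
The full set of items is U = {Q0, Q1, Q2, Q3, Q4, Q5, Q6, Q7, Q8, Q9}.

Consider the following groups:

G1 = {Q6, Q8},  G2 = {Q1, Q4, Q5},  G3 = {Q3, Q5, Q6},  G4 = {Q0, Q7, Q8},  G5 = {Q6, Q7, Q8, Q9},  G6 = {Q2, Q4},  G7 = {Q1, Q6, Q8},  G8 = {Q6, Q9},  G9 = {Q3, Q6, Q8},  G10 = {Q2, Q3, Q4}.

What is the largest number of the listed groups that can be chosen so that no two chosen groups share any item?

3

G4, G8, G10 are pairwise disjoint (G4={Q0,Q7,Q8}; G8={Q6,Q9}; G10={Q2,Q3,Q4}).
Every remaining group overlaps one of these, and no 4 of the listed groups are pairwise disjoint, so 3 is the maximum.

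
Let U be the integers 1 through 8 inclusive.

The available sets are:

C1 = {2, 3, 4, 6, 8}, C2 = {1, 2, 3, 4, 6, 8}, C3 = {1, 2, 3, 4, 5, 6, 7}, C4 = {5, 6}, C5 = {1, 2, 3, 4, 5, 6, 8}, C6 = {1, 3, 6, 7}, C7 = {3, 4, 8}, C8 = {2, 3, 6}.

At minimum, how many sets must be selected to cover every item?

2

C3 and C7 together: C3 ∪ C7 = {1, 2, 3, 4, 5, 6, 7, 8} — every item is covered.
No single set has all 8 items (the largest, C3, has 7), so 2 is optimal.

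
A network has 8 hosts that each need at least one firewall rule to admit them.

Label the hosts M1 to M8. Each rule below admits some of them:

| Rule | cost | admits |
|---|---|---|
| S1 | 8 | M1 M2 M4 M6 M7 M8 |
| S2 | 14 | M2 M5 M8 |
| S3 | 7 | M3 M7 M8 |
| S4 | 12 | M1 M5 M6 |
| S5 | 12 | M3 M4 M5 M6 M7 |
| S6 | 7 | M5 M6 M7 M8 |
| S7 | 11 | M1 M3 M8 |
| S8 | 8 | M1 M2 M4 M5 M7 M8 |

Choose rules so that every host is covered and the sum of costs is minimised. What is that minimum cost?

S5, S8 together cover every host (S5 ∪ S8 = {M1, M2, M3, M4, M5, M6, M7, M8}); total cost 12 + 8 = 20.
No covering selection has total cost below 20.

20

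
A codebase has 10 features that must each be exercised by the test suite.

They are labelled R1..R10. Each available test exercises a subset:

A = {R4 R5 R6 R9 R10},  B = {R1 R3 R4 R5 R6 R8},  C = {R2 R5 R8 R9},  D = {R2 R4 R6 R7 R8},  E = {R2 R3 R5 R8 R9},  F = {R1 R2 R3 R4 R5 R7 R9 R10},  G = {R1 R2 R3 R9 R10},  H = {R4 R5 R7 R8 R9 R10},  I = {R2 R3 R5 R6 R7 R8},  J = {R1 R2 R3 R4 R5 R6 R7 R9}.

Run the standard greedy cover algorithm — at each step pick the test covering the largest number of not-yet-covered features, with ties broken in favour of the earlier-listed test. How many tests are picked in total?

Greedy: pick F (covers 8 new) → pick B (covers 2 new). Total picks: 2.

2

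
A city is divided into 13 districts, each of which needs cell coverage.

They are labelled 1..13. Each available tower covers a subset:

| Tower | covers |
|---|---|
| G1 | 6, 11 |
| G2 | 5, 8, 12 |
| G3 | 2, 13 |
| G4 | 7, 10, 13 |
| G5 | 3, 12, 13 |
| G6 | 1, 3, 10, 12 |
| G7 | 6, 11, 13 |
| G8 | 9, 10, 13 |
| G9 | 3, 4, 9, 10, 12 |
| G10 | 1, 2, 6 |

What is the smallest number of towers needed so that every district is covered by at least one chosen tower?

5

G2 and G4 and G7 and G9 and G10 together: G2 ∪ G4 ∪ G7 ∪ G9 ∪ G10 = {1, 2, 3, 4, 5, 6, 7, 8, 9, 10, 11, 12, 13} — every district is covered.
No 4 of the 10 towers cover everything (all 210 combinations miss at least one district), so 5 is optimal.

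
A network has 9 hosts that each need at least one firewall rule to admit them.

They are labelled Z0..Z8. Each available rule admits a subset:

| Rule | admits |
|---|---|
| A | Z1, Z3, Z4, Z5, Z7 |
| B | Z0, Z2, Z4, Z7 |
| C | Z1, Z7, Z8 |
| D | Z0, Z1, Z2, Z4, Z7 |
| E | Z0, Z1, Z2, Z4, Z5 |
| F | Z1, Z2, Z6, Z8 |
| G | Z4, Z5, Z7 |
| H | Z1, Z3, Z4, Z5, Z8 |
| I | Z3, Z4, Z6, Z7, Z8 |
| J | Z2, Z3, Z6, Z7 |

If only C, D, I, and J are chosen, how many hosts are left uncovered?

1

Union of C, D, I, J = {Z0, Z1, Z2, Z3, Z4, Z6, Z7, Z8}.
Not covered: Z5 — 1 host.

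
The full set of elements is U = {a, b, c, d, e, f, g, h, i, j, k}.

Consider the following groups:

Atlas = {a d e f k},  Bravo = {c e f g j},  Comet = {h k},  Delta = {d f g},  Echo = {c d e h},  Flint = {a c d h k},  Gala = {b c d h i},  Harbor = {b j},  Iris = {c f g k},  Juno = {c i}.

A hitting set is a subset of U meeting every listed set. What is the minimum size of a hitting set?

4

The 4 elements {c, g, j, k} hit every group.
The groups Comet, Delta, Harbor, Juno are pairwise disjoint, so any hitting set needs a separate element for each — at least 4. Hence 4 is optimal.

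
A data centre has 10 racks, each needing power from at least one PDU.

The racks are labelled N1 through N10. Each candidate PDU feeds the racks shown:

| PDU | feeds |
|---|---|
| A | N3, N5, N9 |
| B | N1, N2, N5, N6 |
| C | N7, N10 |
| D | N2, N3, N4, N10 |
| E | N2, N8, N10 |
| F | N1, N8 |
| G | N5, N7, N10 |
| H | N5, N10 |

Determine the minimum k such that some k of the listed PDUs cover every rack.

5

Take {A, B, D, F, G}. Their union is {N1, N2, N3, N4, N5, N6, N7, N8, N9, N10}, which is all 10 racks.
No 4 of the 8 PDUs cover everything (all 70 combinations miss at least one rack), so 5 is optimal.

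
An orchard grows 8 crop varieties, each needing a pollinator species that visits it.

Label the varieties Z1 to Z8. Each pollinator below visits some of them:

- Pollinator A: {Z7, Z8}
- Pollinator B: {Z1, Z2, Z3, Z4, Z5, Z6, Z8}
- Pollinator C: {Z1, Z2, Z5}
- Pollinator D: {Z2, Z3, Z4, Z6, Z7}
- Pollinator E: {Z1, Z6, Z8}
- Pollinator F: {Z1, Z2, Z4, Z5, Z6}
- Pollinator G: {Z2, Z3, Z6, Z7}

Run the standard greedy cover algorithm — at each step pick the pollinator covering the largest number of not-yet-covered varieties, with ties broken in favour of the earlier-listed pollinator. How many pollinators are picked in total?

Greedy: pick B (covers 7 new) → pick A (covers 1 new). Total picks: 2.

2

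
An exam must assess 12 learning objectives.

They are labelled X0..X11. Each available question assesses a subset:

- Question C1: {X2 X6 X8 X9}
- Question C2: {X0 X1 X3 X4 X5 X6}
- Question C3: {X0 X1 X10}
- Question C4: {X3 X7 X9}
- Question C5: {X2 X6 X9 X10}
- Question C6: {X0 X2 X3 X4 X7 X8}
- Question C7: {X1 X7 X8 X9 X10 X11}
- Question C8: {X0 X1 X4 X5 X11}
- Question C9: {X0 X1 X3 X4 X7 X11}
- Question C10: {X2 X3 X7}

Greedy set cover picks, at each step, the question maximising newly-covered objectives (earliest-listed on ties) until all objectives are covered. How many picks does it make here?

Greedy: pick C2 (covers 6 new) → pick C7 (covers 5 new) → pick C1 (covers 1 new). Total picks: 3.

3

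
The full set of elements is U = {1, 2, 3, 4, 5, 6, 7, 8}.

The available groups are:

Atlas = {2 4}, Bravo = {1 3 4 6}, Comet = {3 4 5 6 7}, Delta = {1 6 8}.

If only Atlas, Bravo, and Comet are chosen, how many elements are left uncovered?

1

Union of Atlas, Bravo, Comet = {1, 2, 3, 4, 5, 6, 7}.
Not covered: 8 — 1 element.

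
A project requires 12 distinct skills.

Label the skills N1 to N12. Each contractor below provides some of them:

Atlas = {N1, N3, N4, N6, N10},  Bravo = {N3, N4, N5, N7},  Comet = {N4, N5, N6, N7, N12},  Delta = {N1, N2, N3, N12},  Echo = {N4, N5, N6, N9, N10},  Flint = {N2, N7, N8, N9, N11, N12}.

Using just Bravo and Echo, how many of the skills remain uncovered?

5

Union of Bravo, Echo = {N3, N4, N5, N6, N7, N9, N10}.
Not covered: N1, N2, N8, N11, N12 — 5 skills.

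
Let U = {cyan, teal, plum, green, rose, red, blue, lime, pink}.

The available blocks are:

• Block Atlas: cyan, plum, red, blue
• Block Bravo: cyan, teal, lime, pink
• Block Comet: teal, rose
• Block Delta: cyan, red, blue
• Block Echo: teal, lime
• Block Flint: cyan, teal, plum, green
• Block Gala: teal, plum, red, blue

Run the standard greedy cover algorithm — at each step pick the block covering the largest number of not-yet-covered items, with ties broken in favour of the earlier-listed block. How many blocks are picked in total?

4

Greedy: pick Atlas (covers 4 new) → pick Bravo (covers 3 new) → pick Comet (covers 1 new) → pick Flint (covers 1 new). Total picks: 4.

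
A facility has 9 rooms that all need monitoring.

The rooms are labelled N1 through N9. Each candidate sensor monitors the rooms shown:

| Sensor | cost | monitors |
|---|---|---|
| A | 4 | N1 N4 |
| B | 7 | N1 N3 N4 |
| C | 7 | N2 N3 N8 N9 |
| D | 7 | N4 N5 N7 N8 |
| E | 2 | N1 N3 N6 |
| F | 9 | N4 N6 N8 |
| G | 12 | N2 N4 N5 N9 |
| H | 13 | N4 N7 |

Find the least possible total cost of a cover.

16

C, D, E together cover every room (C ∪ D ∪ E = {N1, N2, N3, N4, N5, N6, N7, N8, N9}); total cost 7 + 7 + 2 = 16.
No covering selection has total cost below 16.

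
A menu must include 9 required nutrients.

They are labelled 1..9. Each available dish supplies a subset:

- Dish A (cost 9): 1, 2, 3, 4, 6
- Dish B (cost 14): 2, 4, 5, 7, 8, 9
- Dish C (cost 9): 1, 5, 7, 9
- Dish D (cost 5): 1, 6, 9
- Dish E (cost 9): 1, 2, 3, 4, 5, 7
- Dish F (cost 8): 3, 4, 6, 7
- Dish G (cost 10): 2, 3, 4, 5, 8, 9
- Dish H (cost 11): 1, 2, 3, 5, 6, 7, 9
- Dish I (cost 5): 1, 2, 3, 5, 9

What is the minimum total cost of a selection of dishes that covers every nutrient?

21

G, H together cover every nutrient (G ∪ H = {1, 2, 3, 4, 5, 6, 7, 8, 9}); total cost 10 + 11 = 21.
The greedy pick I, F, G costs 23; no covering selection beats 21.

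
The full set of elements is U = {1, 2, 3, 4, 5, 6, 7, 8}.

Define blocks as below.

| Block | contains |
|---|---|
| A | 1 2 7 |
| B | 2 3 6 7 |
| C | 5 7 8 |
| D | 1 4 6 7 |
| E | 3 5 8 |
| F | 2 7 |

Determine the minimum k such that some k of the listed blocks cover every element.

3

A and D and E together: A ∪ D ∪ E = {1, 2, 3, 4, 5, 6, 7, 8} — every element is covered.
Only D contains 4, so D is forced; the remaining 4 elements need at least 2 more blocks (each remaining block adds at most 3) — so at least 3 blocks are needed, and 3 is optimal.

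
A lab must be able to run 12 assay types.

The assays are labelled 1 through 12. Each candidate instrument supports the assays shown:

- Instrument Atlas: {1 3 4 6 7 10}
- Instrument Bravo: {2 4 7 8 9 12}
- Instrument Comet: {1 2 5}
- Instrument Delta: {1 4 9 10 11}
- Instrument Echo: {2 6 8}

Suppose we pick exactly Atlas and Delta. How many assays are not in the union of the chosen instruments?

Union of Atlas, Delta = {1, 3, 4, 6, 7, 9, 10, 11}.
Not covered: 2, 5, 8, 12 — 4 assays.

4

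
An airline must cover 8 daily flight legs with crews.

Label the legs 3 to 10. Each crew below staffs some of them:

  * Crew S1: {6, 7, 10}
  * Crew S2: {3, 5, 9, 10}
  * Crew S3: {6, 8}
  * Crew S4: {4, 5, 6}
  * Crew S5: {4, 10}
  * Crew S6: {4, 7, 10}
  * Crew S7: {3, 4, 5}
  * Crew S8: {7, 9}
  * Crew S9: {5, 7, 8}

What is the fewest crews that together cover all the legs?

S2 and S4 and S9 together: S2 ∪ S4 ∪ S9 = {3, 4, 5, 6, 7, 8, 9, 10} — every leg is covered.
No 2 of the 9 crews cover everything (all 36 combinations miss at least one leg), so 3 is optimal.

3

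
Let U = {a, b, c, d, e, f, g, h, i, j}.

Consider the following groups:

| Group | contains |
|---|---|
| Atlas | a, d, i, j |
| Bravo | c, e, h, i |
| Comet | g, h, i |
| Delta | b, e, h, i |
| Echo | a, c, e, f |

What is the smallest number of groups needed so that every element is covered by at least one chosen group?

4

Take {Atlas, Comet, Delta, Echo}. Their union is {a, b, c, d, e, f, g, h, i, j}, which is all 10 elements.
No 3 of the 5 groups cover everything (all 10 combinations miss at least one element), so 4 is optimal.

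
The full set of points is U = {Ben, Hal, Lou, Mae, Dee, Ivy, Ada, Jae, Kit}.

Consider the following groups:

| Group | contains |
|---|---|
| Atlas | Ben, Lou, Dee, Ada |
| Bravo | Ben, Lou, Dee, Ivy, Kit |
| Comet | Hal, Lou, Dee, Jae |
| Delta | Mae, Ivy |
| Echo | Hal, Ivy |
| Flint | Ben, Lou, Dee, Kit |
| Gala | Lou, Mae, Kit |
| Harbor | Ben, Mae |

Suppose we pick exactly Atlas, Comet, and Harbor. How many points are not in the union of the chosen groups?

2

Union of Atlas, Comet, Harbor = {Ben, Hal, Lou, Mae, Dee, Ada, Jae}.
Not covered: Ivy, Kit — 2 points.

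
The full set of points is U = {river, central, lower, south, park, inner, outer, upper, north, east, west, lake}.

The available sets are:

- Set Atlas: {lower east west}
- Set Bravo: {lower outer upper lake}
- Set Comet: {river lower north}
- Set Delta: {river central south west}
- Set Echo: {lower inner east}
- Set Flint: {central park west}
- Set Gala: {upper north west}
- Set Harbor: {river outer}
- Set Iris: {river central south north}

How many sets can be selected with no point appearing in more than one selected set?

Echo, Flint, Harbor are pairwise disjoint (Echo={lower,inner,east}; Flint={central,park,west}; Harbor={river,outer}).
Every remaining set overlaps one of these, and no 4 of the listed sets are pairwise disjoint, so 3 is the maximum.

3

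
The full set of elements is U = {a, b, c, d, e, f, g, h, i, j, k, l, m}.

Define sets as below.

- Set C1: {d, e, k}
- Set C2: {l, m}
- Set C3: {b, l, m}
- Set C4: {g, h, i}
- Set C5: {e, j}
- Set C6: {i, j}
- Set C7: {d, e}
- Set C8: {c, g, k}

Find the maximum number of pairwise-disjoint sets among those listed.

4

C3, C6, C7, C8 are pairwise disjoint (C3={b,l,m}; C6={i,j}; C7={d,e}; C8={c,g,k}).
Every remaining set overlaps one of these, and no 5 of the listed sets are pairwise disjoint, so 4 is the maximum.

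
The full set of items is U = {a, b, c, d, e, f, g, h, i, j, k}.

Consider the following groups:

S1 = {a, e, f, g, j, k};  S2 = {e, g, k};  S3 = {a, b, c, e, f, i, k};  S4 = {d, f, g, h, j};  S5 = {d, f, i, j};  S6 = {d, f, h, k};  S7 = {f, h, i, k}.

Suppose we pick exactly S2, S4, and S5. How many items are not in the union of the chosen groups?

Union of S2, S4, S5 = {d, e, f, g, h, i, j, k}.
Not covered: a, b, c — 3 items.

3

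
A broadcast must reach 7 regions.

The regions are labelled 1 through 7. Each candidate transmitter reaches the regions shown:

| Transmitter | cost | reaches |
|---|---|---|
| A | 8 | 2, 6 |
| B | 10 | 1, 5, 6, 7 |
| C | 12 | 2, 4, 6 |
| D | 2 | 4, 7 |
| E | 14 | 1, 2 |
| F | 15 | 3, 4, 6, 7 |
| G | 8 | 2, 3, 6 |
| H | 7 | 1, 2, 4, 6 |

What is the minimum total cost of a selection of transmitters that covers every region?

B, D, G together cover every region (B ∪ D ∪ G = {1, 2, 3, 4, 5, 6, 7}); total cost 10 + 2 + 8 = 20.
The greedy pick D, H, G, B costs 27; no covering selection beats 20.

20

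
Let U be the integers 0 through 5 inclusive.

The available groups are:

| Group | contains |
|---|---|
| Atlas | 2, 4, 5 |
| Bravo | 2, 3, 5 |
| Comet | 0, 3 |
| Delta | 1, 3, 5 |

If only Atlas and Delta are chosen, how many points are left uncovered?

1

Union of Atlas, Delta = {1, 2, 3, 4, 5}.
Not covered: 0 — 1 point.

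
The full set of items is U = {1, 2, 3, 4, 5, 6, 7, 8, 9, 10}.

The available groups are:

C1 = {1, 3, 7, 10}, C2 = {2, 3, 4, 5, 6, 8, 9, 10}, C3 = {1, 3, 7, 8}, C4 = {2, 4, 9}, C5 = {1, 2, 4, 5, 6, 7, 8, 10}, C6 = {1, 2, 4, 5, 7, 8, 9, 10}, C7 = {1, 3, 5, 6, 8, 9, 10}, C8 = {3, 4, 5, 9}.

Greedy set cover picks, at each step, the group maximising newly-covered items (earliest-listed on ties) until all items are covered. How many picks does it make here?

Greedy: pick C2 (covers 8 new) → pick C1 (covers 2 new). Total picks: 2.

2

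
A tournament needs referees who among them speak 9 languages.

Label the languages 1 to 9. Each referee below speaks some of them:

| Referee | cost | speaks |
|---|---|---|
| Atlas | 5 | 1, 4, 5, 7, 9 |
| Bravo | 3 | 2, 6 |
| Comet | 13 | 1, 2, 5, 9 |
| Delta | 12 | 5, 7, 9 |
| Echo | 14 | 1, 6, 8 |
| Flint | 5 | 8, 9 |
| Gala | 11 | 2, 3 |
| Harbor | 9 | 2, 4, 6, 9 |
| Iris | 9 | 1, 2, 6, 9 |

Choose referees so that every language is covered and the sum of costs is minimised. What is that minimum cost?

Atlas, Bravo, Flint, Gala together cover every language (Atlas ∪ Bravo ∪ Flint ∪ Gala = {1, 2, 3, 4, 5, 6, 7, 8, 9}); total cost 5 + 3 + 5 + 11 = 24.
No covering selection has total cost below 24.

24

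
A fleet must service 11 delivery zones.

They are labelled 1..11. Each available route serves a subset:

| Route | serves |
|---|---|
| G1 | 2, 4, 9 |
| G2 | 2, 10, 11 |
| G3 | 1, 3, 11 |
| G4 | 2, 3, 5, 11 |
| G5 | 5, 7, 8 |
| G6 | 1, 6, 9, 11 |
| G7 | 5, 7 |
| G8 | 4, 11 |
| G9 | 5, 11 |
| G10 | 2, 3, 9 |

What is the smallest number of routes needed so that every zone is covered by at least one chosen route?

5

G2 and G4 and G5 and G6 and G8 together: G2 ∪ G4 ∪ G5 ∪ G6 ∪ G8 = {1, 2, 3, 4, 5, 6, 7, 8, 9, 10, 11} — every zone is covered.
No 4 of the 10 routes cover everything (all 210 combinations miss at least one zone), so 5 is optimal.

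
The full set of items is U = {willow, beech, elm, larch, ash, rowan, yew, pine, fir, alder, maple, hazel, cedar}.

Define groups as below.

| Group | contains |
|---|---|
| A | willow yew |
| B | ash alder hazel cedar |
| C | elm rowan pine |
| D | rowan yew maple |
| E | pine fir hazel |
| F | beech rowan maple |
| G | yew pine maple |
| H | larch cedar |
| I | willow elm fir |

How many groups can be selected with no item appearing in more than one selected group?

A, E, F, H are pairwise disjoint (A={willow,yew}; E={pine,fir,hazel}; F={beech,rowan,maple}; H={larch,cedar}).
Every remaining group overlaps one of these, and no 5 of the listed groups are pairwise disjoint, so 4 is the maximum.

4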